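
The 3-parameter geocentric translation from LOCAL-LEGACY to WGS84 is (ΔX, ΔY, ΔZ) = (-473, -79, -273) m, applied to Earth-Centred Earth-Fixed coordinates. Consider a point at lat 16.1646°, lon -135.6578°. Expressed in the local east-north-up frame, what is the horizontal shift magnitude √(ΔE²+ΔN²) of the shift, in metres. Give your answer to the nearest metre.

At φ = 16.1646°, λ = -135.6578°: sin φ = 0.278398, cos φ = 0.960466, sin λ = -0.698942, cos λ = -0.715178.
ΔE = −sin λ·ΔX + cos λ·ΔY = −(-0.698942)·(-473) + (-0.715178)·(-79) = -274.10 m.
ΔN = −sin φ cos λ·ΔX − sin φ sin λ·ΔY + cos φ·ΔZ = −(0.278398)(-0.715178)(-473) − (0.278398)(-0.698942)(-79) + (0.960466)(-273) = -371.76 m.
Horizontal magnitude = √(ΔE² + ΔN²) = √((-274.10)² + (-371.76)²) = 461.88 m.

462 m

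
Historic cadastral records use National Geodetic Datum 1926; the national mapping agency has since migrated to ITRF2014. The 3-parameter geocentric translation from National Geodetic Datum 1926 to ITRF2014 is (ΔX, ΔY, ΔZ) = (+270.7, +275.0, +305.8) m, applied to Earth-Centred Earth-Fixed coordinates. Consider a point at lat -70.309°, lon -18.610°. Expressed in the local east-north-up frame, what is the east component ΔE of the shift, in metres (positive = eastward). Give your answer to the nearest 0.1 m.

ΔE = 347.0 m

At φ = -70.309°, λ = -18.610°: sin φ = -0.941523, cos φ = 0.336947, sin λ = -0.319125, cos λ = 0.947713.
ΔE = −sin λ·ΔX + cos λ·ΔY = −(-0.319125)·(270.7) + (0.947713)·(275.0) = 347.01 m.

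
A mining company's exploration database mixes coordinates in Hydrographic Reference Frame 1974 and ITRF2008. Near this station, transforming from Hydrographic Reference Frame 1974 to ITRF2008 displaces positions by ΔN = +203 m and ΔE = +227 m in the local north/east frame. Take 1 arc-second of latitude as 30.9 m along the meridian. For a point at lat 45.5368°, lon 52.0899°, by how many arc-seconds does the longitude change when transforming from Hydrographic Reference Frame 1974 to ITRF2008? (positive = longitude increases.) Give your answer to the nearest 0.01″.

At latitude 45.5368°, cos φ = 0.700451.
1″ of longitude at this latitude = 30.90 × cos φ = 21.6439 m, so Δλ = 227.0 / 21.6439 = 10.488″.

Δλ = 10.49″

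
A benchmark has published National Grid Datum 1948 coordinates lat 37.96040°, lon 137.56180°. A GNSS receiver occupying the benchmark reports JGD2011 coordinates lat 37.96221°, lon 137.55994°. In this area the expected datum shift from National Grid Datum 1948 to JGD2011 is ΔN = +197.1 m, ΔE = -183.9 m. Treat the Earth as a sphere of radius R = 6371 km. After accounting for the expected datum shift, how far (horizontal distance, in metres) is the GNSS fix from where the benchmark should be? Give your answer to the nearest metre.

Observed coordinate differences: Δφ = +0.00181°, Δλ = -0.00186°.
Converting to metres (1° lat = 111195 m, cos φ = 0.788436): observed ΔN = 201.3 m, observed ΔE = -163.1 m.
Subtracting the expected shift leaves a residual of 201.3 − (197.1) = 4.2 m north and -163.1 − (-183.9) = 20.8 m east.
Residual distance = √(4.2² + 20.8²) = 21.2 m.

21 m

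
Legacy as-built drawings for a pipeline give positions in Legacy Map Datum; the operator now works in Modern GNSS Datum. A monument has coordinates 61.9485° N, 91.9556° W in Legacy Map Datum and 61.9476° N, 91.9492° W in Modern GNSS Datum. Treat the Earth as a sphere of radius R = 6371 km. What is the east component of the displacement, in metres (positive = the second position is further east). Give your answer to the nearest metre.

ΔE = 335 m

Δφ = 61.9476° − 61.9485° = -0.0009°; Δλ = -91.9492° − -91.9556° = +0.0064°.
1° along a meridian = πR/180 = 111195 m.
ΔN = Δφ × 111195 = -100.1 m; ΔE = Δλ × 111195 × cos(61.9485°) = +0.0064 × 111195 × 0.470265 = 334.7 m.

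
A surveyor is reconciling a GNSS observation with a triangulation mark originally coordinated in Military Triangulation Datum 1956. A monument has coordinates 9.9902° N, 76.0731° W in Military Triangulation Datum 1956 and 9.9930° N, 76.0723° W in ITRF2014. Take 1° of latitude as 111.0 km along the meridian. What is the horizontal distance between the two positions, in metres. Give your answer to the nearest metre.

Δφ = 9.9930° − 9.9902° = +0.0028°; Δλ = -76.0723° − -76.0731° = +0.0008°.
ΔN = Δφ × 111000 = 310.8 m; ΔE = Δλ × 111000 × cos(9.9902°) = +0.0008 × 111000 × 0.984837 = 87.5 m.
Distance = √(ΔE² + ΔN²) = √(87.5² + 310.8²) = 322.9 m.

323 m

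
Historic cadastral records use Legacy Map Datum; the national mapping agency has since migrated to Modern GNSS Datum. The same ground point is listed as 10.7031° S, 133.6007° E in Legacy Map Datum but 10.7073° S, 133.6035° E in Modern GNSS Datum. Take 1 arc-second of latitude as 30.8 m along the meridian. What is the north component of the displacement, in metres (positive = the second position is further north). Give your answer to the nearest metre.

ΔN = -466 m

Δφ = -10.7073° − -10.7031° = -0.0042°; Δλ = 133.6035° − 133.6007° = +0.0028°.
1° of latitude = 3600 × 30.80 = 110880 m.
ΔN = Δφ × 110880 = -465.7 m; ΔE = Δλ × 110880 × cos(-10.7031°) = +0.0028 × 110880 × 0.982603 = 305.1 m.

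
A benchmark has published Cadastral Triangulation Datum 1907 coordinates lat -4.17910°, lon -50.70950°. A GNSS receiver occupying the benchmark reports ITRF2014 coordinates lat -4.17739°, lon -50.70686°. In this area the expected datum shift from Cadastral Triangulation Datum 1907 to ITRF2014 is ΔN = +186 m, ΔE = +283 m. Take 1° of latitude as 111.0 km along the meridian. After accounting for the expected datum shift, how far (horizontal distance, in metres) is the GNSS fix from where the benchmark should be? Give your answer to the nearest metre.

10 m

Observed coordinate differences: Δφ = +0.00171°, Δλ = +0.00264°.
Converting to metres (1° lat = 111000 m, cos φ = 0.997341): observed ΔN = 189.8 m, observed ΔE = 292.3 m.
Subtracting the expected shift leaves a residual of 189.8 − (186) = 3.8 m north and 292.3 − (283) = 9.3 m east.
Residual distance = √(3.8² + 9.3²) = 10.0 m.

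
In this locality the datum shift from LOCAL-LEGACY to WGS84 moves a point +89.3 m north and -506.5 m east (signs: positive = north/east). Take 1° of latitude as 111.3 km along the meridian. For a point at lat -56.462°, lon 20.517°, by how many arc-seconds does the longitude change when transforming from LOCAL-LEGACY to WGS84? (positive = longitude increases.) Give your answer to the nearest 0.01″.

Δλ = -29.65″

At latitude -56.462°, cos φ = 0.552490.
1° of longitude at this latitude = 111.3 × cos φ = 61.49 km, so Δλ = -506.5 / 61492.1 = -0.0082368° = -29.653″.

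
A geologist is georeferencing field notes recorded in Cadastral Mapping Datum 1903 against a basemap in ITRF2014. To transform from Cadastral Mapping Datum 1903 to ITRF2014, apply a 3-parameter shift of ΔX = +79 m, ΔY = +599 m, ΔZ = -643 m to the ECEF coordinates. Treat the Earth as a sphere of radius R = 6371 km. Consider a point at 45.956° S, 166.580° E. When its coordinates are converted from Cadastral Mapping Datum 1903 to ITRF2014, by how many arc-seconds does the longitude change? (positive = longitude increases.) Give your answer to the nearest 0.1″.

sin φ = -0.718806, cos φ = 0.695211, sin λ = 0.232087, cos λ = -0.972695.
East component: ΔE = −sin λ·ΔX + cos λ·ΔY = −(0.232087)(79) + (-0.972695)(599) = -600.98 m.
1° of latitude spans πR/180 = 111195 m; at latitude φ, 1° of longitude spans that × cos φ = 77303.9 m, so Δλ = -600.98 / 77303.9 × 3600 = -27.987″.

Δλ = -28.0″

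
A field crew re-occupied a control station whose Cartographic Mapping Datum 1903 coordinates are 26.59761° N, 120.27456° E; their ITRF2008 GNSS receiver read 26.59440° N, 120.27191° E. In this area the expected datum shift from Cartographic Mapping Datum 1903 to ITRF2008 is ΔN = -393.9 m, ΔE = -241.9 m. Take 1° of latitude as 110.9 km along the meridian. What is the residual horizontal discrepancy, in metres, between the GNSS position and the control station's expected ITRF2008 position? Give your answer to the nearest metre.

Observed coordinate differences: Δφ = -0.00321°, Δλ = -0.00265°.
Converting to metres (1° lat = 110900 m, cos φ = 0.894173): observed ΔN = -356.0 m, observed ΔE = -262.8 m.
Subtracting the expected shift leaves a residual of -356.0 − (-393.9) = 37.9 m north and -262.8 − (-241.9) = -20.9 m east.
Residual distance = √(37.9² + (-20.9)²) = 43.3 m.

43 m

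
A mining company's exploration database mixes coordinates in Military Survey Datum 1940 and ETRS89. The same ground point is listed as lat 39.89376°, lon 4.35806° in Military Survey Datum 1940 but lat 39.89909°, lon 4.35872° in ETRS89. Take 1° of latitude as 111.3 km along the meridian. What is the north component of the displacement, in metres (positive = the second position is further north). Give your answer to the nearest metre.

Δφ = 39.89909° − 39.89376° = +0.00533°; Δλ = 4.35872° − 4.35806° = +0.00066°.
ΔN = Δφ × 111300 = 593.2 m; ΔE = Δλ × 111300 × cos(39.89376°) = +0.00066 × 111300 × 0.767235 = 56.4 m.

ΔN = 593 m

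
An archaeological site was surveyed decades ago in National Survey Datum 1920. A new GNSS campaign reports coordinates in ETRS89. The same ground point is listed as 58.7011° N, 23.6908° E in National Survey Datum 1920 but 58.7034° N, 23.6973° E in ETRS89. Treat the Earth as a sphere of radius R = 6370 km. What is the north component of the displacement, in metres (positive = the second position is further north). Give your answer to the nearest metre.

ΔN = 256 m

Δφ = 58.7034° − 58.7011° = +0.0023°; Δλ = 23.6973° − 23.6908° = +0.0065°.
1° along a meridian = πR/180 = 111177 m.
ΔN = Δφ × 111177 = 255.7 m; ΔE = Δλ × 111177 × cos(58.7011°) = +0.0065 × 111177 × 0.519503 = 375.4 m.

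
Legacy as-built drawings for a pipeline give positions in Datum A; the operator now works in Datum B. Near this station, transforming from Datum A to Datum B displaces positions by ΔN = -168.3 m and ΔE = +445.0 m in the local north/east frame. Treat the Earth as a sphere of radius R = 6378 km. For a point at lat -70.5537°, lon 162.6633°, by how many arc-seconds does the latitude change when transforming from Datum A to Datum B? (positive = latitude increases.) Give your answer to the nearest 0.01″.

On a sphere of radius R, 1 rad of latitude = R, so Δφ = ΔN / R = -168.3 / 6378000 = -2.6388e-05 rad = -5.443″.

Δφ = -5.44″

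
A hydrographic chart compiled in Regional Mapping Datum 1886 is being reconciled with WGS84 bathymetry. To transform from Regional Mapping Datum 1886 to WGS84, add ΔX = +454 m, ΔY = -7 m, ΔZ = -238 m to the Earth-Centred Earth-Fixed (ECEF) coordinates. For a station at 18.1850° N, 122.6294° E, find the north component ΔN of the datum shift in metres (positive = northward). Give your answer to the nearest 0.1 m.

At φ = 18.1850°, λ = 122.6294°: sin φ = 0.312086, cos φ = 0.950054, sin λ = 0.842176, cos λ = -0.539203.
ΔN = −sin φ cos λ·ΔX − sin φ sin λ·ΔY + cos φ·ΔZ = −(0.312086)(-0.539203)(454) − (0.312086)(0.842176)(-7) + (0.950054)(-238) = -147.87 m.

ΔN = -147.9 m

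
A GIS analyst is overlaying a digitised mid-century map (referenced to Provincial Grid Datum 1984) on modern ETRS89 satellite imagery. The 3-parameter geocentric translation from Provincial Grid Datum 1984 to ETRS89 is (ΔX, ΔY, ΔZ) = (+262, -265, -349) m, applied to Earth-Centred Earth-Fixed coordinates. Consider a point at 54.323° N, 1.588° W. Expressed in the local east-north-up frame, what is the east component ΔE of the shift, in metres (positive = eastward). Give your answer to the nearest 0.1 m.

ΔE = -257.6 m

At φ = 54.323°, λ = -1.588°: sin φ = 0.812318, cos φ = 0.583215, sin λ = -0.027712, cos λ = 0.999616.
ΔE = −sin λ·ΔX + cos λ·ΔY = −(-0.027712)·(262) + (0.999616)·(-265) = -257.64 m.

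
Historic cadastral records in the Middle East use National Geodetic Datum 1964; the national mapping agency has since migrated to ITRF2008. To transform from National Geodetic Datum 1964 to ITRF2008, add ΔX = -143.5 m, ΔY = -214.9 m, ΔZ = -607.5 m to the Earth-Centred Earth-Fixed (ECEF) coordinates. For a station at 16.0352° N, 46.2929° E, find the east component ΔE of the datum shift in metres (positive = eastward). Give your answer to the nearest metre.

ΔE = -45 m

At φ = 16.0352°, λ = 46.2929°: sin φ = 0.276228, cos φ = 0.961092, sin λ = 0.722882, cos λ = 0.690972.
ΔE = −sin λ·ΔX + cos λ·ΔY = −(0.722882)·(-143.5) + (0.690972)·(-214.9) = -44.76 m.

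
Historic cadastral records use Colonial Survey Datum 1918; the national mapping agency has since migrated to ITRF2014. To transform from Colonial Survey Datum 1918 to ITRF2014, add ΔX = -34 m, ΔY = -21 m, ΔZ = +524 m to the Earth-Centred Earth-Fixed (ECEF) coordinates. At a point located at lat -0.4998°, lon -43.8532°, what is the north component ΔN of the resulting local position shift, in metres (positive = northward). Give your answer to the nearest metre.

ΔN = 524 m

The local north axis is (−sin φ cos λ, −sin φ sin λ, cos φ), giving ΔN = -0.214 + 0.127 + 523.980 = 523.89 m.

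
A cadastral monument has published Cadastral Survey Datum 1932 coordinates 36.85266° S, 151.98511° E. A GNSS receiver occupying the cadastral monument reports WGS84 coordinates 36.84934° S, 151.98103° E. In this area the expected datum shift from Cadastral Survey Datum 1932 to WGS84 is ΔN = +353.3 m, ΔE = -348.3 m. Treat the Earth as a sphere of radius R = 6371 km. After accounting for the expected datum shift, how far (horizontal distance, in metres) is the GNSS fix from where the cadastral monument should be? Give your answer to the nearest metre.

22 m

Observed coordinate differences: Δφ = +0.00332°, Δλ = -0.00408°.
Converting to metres (1° lat = 111195 m, cos φ = 0.800180): observed ΔN = 369.2 m, observed ΔE = -363.0 m.
Subtracting the expected shift leaves a residual of 369.2 − (353.3) = 15.9 m north and -363.0 − (-348.3) = -14.7 m east.
Residual distance = √(15.9² + (-14.7)²) = 21.6 m.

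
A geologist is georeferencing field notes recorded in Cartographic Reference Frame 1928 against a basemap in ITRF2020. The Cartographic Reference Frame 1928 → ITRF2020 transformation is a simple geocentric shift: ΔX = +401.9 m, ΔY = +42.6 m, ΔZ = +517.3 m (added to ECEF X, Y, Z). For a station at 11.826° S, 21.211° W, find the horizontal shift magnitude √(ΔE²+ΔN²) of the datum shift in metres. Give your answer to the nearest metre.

At φ = -11.826°, λ = -21.211°: sin φ = -0.204940, cos φ = 0.978774, sin λ = -0.361804, cos λ = 0.932254.
ΔE = −sin λ·ΔX + cos λ·ΔY = −(-0.361804)·(401.9) + (0.932254)·(42.6) = 185.12 m.
ΔN = −sin φ cos λ·ΔX − sin φ sin λ·ΔY + cos φ·ΔZ = −(-0.204940)(0.932254)(401.9) − (-0.204940)(-0.361804)(42.6) + (0.978774)(517.3) = 579.95 m.
Horizontal magnitude = √(ΔE² + ΔN²) = √(185.12² + 579.95²) = 608.78 m.

609 m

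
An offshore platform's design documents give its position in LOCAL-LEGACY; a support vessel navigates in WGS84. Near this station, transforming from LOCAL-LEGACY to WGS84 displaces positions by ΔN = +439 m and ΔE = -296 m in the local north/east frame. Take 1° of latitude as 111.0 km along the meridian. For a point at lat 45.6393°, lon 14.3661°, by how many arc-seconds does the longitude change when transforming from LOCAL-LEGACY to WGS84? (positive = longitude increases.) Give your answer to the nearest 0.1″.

Δλ = -13.7″

At latitude 45.6393°, cos φ = 0.699173.
1° of longitude at this latitude = 111.0 × cos φ = 77.61 km, so Δλ = -296.0 / 77608.2 = -0.0038140° = -13.731″.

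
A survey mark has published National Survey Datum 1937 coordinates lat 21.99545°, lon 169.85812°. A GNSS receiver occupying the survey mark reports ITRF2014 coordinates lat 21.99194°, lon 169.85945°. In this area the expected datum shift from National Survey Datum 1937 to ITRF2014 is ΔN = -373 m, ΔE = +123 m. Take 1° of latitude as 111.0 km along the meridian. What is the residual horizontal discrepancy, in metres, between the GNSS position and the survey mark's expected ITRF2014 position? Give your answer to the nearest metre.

Observed coordinate differences: Δφ = -0.00351°, Δλ = +0.00133°.
Converting to metres (1° lat = 111000 m, cos φ = 0.927214): observed ΔN = -389.6 m, observed ΔE = 136.9 m.
Subtracting the expected shift leaves a residual of -389.6 − (-373) = -16.6 m north and 136.9 − (123) = 13.9 m east.
Residual distance = √((-16.6)² + 13.9²) = 21.6 m.

22 m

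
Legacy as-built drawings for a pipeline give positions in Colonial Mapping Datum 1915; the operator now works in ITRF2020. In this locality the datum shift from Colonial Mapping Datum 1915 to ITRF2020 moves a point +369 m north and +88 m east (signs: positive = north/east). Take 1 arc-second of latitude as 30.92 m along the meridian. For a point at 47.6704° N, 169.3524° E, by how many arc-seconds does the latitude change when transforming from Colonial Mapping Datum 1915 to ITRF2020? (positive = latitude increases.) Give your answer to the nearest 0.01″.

Δφ = 11.93″

1″ of latitude = 30.92 m, so Δφ = 369.0 / 30.92 = 11.934″.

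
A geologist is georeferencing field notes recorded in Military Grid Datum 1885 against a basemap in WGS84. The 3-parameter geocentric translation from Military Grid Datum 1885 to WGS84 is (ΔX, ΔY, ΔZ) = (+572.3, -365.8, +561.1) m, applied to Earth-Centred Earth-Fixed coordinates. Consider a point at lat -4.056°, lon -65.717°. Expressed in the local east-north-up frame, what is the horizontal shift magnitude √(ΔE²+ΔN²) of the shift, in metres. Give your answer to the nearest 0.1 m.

At φ = -4.056°, λ = -65.717°: sin φ = -0.070731, cos φ = 0.997495, sin λ = -0.911525, cos λ = 0.411244.
ΔE = −sin λ·ΔX + cos λ·ΔY = −(-0.911525)·(572.3) + (0.411244)·(-365.8) = 371.23 m.
ΔN = −sin φ cos λ·ΔX − sin φ sin λ·ΔY + cos φ·ΔZ = −(-0.070731)(0.411244)(572.3) − (-0.070731)(-0.911525)(-365.8) + (0.997495)(561.1) = 599.93 m.
Horizontal magnitude = √(ΔE² + ΔN²) = √(371.23² + 599.93²) = 705.50 m.

705.5 m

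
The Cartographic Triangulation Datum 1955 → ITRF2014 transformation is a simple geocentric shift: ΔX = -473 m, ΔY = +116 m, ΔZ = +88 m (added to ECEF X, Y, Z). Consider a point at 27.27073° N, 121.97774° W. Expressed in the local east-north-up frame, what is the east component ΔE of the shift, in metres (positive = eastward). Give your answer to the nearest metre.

ΔE = -463 m

The local east axis at (φ, λ) is (−sin λ, cos λ, 0), so ΔE = −sin(-121.97774°)·(-473) + cos(-121.97774°)·116 = -462.66 m.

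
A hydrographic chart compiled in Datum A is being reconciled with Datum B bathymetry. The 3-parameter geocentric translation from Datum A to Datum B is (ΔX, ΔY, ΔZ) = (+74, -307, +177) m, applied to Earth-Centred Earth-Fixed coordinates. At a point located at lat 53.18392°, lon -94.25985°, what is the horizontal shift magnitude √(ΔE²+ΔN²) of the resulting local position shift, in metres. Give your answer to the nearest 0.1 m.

165.7 m

The local east axis at (φ, λ) is (−sin λ, cos λ, 0), so ΔE = −sin(-94.25985°)·74 + cos(-94.25985°)·(-307) = 96.60 m.
The local north axis is (−sin φ cos λ, −sin φ sin λ, cos φ), giving ΔN = 4.400 − 245.094 + 106.067 = -134.63 m.
Horizontal magnitude = √(ΔE² + ΔN²) = √(96.60² + (-134.63)²) = 165.70 m.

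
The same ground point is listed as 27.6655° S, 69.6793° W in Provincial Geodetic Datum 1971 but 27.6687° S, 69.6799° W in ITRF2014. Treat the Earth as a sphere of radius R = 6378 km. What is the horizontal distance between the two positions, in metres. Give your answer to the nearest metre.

Δφ = -27.6687° − -27.6655° = -0.0032°; Δλ = -69.6799° − -69.6793° = -0.0006°.
1° along a meridian = πR/180 = 111317 m.
ΔN = Δφ × 111317 = -356.2 m; ΔE = Δλ × 111317 × cos(-27.6655°) = -0.0006 × 111317 × 0.885673 = -59.2 m.
Distance = √(ΔE² + ΔN²) = √((-59.2)² + (-356.2)²) = 361.1 m.

361 m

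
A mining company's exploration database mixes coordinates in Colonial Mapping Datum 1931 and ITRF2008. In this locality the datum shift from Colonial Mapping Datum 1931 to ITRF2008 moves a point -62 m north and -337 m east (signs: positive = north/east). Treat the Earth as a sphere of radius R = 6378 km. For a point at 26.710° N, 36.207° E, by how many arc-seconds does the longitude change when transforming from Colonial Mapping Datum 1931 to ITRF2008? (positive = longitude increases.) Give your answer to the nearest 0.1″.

At latitude 26.710°, cos φ = 0.893293.
One radian of longitude at latitude φ spans R cos φ, so Δλ = ΔE / (R cos φ) = -337.0 / (6378000 × 0.893293) = -5.9150e-05 rad = -12.200″.

Δλ = -12.2″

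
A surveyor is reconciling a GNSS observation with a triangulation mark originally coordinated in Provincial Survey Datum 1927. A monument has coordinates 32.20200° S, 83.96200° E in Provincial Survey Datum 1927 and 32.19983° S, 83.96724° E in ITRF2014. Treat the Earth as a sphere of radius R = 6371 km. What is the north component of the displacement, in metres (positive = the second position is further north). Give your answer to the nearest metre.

Δφ = -32.19983° − -32.20200° = +0.00217°; Δλ = 83.96724° − 83.96200° = +0.00524°.
1° along a meridian = πR/180 = 111195 m.
ΔN = Δφ × 111195 = 241.3 m; ΔE = Δλ × 111195 × cos(-32.20200°) = +0.00524 × 111195 × 0.846175 = 493.0 m.

ΔN = 241 m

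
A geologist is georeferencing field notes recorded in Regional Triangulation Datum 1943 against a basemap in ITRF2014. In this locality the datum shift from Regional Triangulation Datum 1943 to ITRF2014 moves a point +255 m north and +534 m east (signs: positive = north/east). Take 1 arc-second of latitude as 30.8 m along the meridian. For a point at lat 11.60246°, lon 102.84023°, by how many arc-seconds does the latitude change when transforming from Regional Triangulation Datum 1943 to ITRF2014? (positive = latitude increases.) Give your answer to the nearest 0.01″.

1″ of latitude = 30.80 m, so Δφ = 255.0 / 30.80 = 8.279″.

Δφ = 8.28″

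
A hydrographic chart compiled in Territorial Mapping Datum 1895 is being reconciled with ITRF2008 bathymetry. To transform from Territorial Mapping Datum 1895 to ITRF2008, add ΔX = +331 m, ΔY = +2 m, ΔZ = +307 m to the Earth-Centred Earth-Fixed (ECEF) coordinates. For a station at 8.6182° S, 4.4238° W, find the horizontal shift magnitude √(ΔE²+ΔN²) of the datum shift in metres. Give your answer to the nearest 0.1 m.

The local east axis at (φ, λ) is (−sin λ, cos λ, 0), so ΔE = −sin(-4.4238°)·331 + cos(-4.4238°)·2 = 27.53 m.
The local north axis is (−sin φ cos λ, −sin φ sin λ, cos φ), giving ΔN = 49.452 − 0.023 + 303.534 = 352.96 m.
Horizontal magnitude = √(ΔE² + ΔN²) = √(27.53² + 352.96²) = 354.03 m.

354.0 m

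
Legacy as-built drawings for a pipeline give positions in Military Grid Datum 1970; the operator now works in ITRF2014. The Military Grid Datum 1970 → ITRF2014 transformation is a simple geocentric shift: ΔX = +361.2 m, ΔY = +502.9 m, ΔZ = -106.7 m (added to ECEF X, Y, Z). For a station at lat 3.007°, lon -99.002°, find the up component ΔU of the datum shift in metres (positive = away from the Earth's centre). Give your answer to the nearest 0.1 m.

The local up (radial) axis is (cos φ cos λ, cos φ sin λ, sin φ), giving ΔU = -56.439 − 496.022 − 5.597 = -558.06 m.

ΔU = -558.1 m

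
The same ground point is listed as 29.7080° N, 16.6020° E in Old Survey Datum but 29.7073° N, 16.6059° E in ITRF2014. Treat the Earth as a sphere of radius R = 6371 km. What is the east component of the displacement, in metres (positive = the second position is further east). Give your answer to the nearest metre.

ΔE = 377 m

Δφ = 29.7073° − 29.7080° = -0.0007°; Δλ = 16.6059° − 16.6020° = +0.0039°.
1° along a meridian = πR/180 = 111195 m.
ΔN = Δφ × 111195 = -77.8 m; ΔE = Δλ × 111195 × cos(29.7080°) = +0.0039 × 111195 × 0.868562 = 376.7 m.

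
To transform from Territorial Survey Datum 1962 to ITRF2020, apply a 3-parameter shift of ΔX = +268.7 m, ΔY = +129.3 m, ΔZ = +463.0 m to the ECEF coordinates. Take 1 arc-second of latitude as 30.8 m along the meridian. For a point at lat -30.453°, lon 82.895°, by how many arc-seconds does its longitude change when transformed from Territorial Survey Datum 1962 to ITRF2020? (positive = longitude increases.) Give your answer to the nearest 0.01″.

sin φ = -0.506831, cos φ = 0.862045, sin λ = 0.992321, cos λ = 0.123688.
East component: ΔE = −sin λ·ΔX + cos λ·ΔY = −(0.992321)(268.7) + (0.123688)(129.3) = -250.64 m.
1° of latitude spans 3600 × 30.80 = 110880 m; at latitude φ, 1° of longitude spans that × cos φ = 95583.6 m, so Δλ = -250.64 / 95583.6 × 3600 = -9.440″.

Δλ = -9.44″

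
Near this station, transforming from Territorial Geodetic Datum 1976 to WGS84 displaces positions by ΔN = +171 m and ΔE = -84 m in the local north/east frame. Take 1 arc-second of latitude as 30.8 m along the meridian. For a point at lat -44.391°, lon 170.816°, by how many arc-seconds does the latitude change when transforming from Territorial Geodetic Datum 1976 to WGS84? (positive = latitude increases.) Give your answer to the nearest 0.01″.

Δφ = 5.55″

1″ of latitude = 30.80 m, so Δφ = 171.0 / 30.80 = 5.552″.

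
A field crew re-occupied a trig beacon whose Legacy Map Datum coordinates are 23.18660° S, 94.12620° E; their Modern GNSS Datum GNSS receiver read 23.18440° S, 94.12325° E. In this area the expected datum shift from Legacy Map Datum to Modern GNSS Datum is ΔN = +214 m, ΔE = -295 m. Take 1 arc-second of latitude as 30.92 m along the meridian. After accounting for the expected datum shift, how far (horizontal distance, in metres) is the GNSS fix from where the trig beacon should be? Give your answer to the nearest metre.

32 m

Observed coordinate differences: Δφ = +0.00220°, Δλ = -0.00295°.
Converting to metres (1° lat = 111312 m, cos φ = 0.919227): observed ΔN = 244.9 m, observed ΔE = -301.8 m.
Subtracting the expected shift leaves a residual of 244.9 − (214) = 30.9 m north and -301.8 − (-295) = -6.8 m east.
Residual distance = √(30.9² + (-6.8)²) = 31.6 m.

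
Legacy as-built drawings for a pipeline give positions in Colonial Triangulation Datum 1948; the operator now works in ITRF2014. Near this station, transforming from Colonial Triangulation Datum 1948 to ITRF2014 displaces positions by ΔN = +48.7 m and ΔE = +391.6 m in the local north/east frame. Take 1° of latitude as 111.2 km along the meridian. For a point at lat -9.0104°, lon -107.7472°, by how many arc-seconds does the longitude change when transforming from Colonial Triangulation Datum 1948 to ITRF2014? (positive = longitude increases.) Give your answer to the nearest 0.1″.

At latitude -9.0104°, cos φ = 0.987660.
1° of longitude at this latitude = 111.2 × cos φ = 109.83 km, so Δλ = 391.6 / 109827.8 = 0.0035656° = 12.836″.

Δλ = 12.8″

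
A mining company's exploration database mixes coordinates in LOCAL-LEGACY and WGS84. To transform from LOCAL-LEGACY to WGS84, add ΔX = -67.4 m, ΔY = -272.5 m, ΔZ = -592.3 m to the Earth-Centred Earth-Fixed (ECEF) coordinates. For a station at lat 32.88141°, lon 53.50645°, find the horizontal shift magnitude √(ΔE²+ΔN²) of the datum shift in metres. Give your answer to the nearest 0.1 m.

372.7 m

At φ = 32.88141°, λ = 53.50645°: sin φ = 0.542902, cos φ = 0.839796, sin λ = 0.803924, cos λ = 0.594732.
ΔE = −sin λ·ΔX + cos λ·ΔY = −(0.803924)·(-67.4) + (0.594732)·(-272.5) = -107.88 m.
ΔN = −sin φ cos λ·ΔX − sin φ sin λ·ΔY + cos φ·ΔZ = −(0.542902)(0.594732)(-67.4) − (0.542902)(0.803924)(-272.5) + (0.839796)(-592.3) = -356.72 m.
Horizontal magnitude = √(ΔE² + ΔN²) = √((-107.88)² + (-356.72)²) = 372.67 m.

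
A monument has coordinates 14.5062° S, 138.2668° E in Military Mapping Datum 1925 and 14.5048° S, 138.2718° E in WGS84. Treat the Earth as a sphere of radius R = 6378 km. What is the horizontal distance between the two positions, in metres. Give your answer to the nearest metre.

561 m

Δφ = -14.5048° − -14.5062° = +0.0014°; Δλ = 138.2718° − 138.2668° = +0.0050°.
1° along a meridian = πR/180 = 111317 m.
ΔN = Δφ × 111317 = 155.8 m; ΔE = Δλ × 111317 × cos(-14.5062°) = +0.0050 × 111317 × 0.968121 = 538.8 m.
Distance = √(ΔE² + ΔN²) = √(538.8² + 155.8²) = 560.9 m.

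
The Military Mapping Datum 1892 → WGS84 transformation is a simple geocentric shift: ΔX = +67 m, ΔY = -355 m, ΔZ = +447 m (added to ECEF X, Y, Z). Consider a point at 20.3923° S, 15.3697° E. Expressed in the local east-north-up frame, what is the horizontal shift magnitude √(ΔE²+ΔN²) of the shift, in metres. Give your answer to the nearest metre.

545 m

At φ = -20.3923°, λ = 15.3697°: sin φ = -0.348446, cos φ = 0.937329, sin λ = 0.265046, cos λ = 0.964236.
ΔE = −sin λ·ΔX + cos λ·ΔY = −(0.265046)·(67) + (0.964236)·(-355) = -360.06 m.
ΔN = −sin φ cos λ·ΔX − sin φ sin λ·ΔY + cos φ·ΔZ = −(-0.348446)(0.964236)(67) − (-0.348446)(0.265046)(-355) + (0.937329)(447) = 408.71 m.
Horizontal magnitude = √(ΔE² + ΔN²) = √((-360.06)² + 408.71²) = 544.69 m.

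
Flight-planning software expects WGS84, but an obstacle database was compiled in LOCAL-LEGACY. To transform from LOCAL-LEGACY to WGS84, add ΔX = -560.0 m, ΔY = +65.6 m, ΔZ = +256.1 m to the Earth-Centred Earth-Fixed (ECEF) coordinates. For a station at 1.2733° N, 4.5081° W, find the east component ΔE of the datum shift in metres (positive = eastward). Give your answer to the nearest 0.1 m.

The local east axis at (φ, λ) is (−sin λ, cos λ, 0), so ΔE = −sin(-4.5081°)·(-560.0) + cos(-4.5081°)·65.6 = 21.38 m.

ΔE = 21.4 m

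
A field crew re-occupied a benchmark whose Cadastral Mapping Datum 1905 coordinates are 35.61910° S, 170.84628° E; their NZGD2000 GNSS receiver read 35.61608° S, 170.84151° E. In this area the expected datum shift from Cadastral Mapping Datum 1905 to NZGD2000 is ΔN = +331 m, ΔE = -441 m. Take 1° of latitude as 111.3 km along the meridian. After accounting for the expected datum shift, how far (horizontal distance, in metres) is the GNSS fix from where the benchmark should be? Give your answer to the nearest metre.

11 m

Observed coordinate differences: Δφ = +0.00302°, Δλ = -0.00477°.
Converting to metres (1° lat = 111300 m, cos φ = 0.812907): observed ΔN = 336.1 m, observed ΔE = -431.6 m.
Subtracting the expected shift leaves a residual of 336.1 − (331) = 5.1 m north and -431.6 − (-441) = 9.4 m east.
Residual distance = √(5.1² + 9.4²) = 10.7 m.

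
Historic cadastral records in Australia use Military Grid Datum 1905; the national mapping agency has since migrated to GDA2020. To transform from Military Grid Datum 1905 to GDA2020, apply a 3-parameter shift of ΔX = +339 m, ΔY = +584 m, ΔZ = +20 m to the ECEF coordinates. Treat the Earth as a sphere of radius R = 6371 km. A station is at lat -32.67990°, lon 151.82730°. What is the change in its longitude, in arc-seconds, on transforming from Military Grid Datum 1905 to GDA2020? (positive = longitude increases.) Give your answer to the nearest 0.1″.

Δλ = -26.0″

sin φ = -0.539945, cos φ = 0.841700, sin λ = 0.472131, cos λ = -0.881529.
East component: ΔE = −sin λ·ΔX + cos λ·ΔY = −(0.472131)(339) + (-0.881529)(584) = -674.86 m.
1° of latitude spans πR/180 = 111195 m; at latitude φ, 1° of longitude spans that × cos φ = 93592.8 m, so Δλ = -674.86 / 93592.8 × 3600 = -25.958″.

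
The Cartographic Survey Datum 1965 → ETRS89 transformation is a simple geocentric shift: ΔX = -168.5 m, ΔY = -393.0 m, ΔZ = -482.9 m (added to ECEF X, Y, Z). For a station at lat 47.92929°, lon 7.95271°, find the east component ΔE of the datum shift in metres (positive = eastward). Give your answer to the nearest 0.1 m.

ΔE = -365.9 m

At φ = 47.92929°, λ = 7.95271°: sin φ = 0.742318, cos φ = 0.670047, sin λ = 0.138356, cos λ = 0.990383.
ΔE = −sin λ·ΔX + cos λ·ΔY = −(0.138356)·(-168.5) + (0.990383)·(-393.0) = -365.91 m.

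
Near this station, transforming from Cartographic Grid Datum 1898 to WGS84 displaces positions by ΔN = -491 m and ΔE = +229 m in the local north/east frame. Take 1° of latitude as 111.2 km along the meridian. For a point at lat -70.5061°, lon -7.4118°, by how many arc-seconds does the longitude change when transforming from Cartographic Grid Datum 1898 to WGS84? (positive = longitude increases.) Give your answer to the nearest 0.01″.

At latitude -70.5061°, cos φ = 0.333706.
1° of longitude at this latitude = 111.2 × cos φ = 37.11 km, so Δλ = 229.0 / 37108.2 = 0.0061711° = 22.216″.

Δλ = 22.22″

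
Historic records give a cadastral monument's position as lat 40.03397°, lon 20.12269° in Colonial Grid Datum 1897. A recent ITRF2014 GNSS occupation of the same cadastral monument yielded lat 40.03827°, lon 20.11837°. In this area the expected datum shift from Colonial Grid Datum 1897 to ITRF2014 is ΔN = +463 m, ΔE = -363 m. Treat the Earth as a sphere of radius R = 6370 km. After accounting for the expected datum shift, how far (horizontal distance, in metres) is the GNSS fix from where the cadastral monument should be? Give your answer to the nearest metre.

Observed coordinate differences: Δφ = +0.00430°, Δλ = -0.00432°.
Converting to metres (1° lat = 111177 m, cos φ = 0.765663): observed ΔN = 478.1 m, observed ΔE = -367.7 m.
Subtracting the expected shift leaves a residual of 478.1 − (463) = 15.1 m north and -367.7 − (-363) = -4.7 m east.
Residual distance = √(15.1² + (-4.7)²) = 15.8 m.

16 m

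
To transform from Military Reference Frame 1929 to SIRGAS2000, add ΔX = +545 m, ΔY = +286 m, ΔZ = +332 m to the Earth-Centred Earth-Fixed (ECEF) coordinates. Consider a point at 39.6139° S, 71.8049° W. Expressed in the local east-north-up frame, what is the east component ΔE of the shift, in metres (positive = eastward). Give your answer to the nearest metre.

The local east axis at (φ, λ) is (−sin λ, cos λ, 0), so ΔE = −sin(-71.8049°)·545 + cos(-71.8049°)·286 = 607.05 m.

ΔE = 607 m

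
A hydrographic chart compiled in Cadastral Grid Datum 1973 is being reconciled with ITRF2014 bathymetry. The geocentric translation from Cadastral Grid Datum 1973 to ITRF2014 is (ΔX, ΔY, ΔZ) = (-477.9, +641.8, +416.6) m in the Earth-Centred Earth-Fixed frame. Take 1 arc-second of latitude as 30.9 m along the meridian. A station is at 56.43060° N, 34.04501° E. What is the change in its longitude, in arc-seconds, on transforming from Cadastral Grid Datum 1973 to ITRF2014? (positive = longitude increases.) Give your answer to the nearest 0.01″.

sin φ = 0.833217, cos φ = 0.552947, sin λ = 0.559844, cos λ = 0.828598.
East component: ΔE = −sin λ·ΔX + cos λ·ΔY = −(0.559844)(-477.9) + (0.828598)(641.8) = 799.34 m.
1° of latitude spans 3600 × 30.90 = 111240 m; at latitude φ, 1° of longitude spans that × cos φ = 61509.8 m, so Δλ = 799.34 / 61509.8 × 3600 = 46.783″.

Δλ = 46.78″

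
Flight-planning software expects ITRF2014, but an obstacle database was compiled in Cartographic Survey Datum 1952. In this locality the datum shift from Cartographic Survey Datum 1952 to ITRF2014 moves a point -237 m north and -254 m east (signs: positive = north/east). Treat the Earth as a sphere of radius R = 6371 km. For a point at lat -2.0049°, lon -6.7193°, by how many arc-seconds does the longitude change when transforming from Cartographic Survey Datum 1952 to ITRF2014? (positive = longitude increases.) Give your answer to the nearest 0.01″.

At latitude -2.0049°, cos φ = 0.999388.
One radian of longitude at latitude φ spans R cos φ, so Δλ = ΔE / (R cos φ) = -254.0 / (6371000 × 0.999388) = -3.9893e-05 rad = -8.228″.

Δλ = -8.23″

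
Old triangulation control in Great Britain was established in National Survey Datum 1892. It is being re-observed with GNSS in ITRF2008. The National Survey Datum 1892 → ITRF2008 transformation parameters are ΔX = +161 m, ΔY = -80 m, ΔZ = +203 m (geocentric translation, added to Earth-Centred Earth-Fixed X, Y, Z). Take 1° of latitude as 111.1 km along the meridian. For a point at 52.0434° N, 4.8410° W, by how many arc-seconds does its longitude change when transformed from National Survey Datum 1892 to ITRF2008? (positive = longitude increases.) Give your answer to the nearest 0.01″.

sin φ = 0.788477, cos φ = 0.615064, sin λ = -0.084391, cos λ = 0.996433.
East component: ΔE = −sin λ·ΔX + cos λ·ΔY = −(-0.084391)(161) + (0.996433)(-80) = -66.13 m.
1° of latitude spans 111100 m; at latitude φ, 1° of longitude spans that × cos φ = 68333.7 m, so Δλ = -66.13 / 68333.7 × 3600 = -3.484″.

Δλ = -3.48″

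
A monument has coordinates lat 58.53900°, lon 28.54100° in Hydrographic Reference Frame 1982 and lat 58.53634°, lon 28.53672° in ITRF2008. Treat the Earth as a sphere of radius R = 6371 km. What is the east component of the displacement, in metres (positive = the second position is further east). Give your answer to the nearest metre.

ΔE = -248 m

Δφ = 58.53634° − 58.53900° = -0.00266°; Δλ = 28.53672° − 28.54100° = -0.00428°.
1° along a meridian = πR/180 = 111195 m.
ΔN = Δφ × 111195 = -295.8 m; ΔE = Δλ × 111195 × cos(58.53900°) = -0.00428 × 111195 × 0.521918 = -248.4 m.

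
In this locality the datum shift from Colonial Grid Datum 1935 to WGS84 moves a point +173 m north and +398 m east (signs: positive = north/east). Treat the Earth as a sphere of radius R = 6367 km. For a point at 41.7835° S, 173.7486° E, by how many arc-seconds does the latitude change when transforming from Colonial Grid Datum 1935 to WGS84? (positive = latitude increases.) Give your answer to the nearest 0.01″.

On a sphere of radius R, 1 rad of latitude = R, so Δφ = ΔN / R = 173.0 / 6367000 = 2.7171e-05 rad = 5.604″.

Δφ = 5.60″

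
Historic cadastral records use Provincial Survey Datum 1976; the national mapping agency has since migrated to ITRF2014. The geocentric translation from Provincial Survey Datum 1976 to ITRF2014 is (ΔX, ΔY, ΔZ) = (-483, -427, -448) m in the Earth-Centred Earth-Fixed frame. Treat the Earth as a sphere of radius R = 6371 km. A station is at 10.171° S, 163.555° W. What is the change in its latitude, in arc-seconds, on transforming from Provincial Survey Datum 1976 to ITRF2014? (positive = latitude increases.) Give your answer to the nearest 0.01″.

Δφ = -10.94″

sin φ = -0.176587, cos φ = 0.984285, sin λ = -0.283095, cos λ = -0.959092.
North component: ΔN = −sin φ cos λ·ΔX − sin φ sin λ·ΔY + cos φ·ΔZ = −(-0.176587)(-0.959092)(-483) − (-0.176587)(-0.283095)(-427) + (0.984285)(-448) = -337.81 m.
1° of latitude spans πR/180 = 111195 m, so Δφ = -337.81 / 111195 × 3600 = -10.937″.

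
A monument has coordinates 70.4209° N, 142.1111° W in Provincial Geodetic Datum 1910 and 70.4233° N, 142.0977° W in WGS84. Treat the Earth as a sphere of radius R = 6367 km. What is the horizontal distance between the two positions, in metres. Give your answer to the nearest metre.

Δφ = 70.4233° − 70.4209° = +0.0024°; Δλ = -142.0977° − -142.1111° = +0.0134°.
1° along a meridian = πR/180 = 111125 m.
ΔN = Δφ × 111125 = 266.7 m; ΔE = Δλ × 111125 × cos(70.4209°) = +0.0134 × 111125 × 0.335108 = 499.0 m.
Distance = √(ΔE² + ΔN²) = √(499.0² + 266.7²) = 565.8 m.

566 m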